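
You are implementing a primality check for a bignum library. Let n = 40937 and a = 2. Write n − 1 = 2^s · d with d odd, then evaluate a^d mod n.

1202

n − 1 = 40936 = 2^3 · 5117, so s = 3 and d = 5117.
Repeated squaring mod 40937: 2^1 ≡ 2, 2^2 ≡ 4, 2^4 ≡ 16, 2^8 ≡ 256, 2^16 ≡ 24599, 2^32 ≡ 21004, 2^64 ≡ 30904, 2^128 ≡ 37943, 2^256 ≡ 39770, 2^512 ≡ 10968, 2^1024 ≡ 24118, 2^2048 ≡ 4091, 2^4096 ≡ 33985.
5117 = 4096 + 512 + 256 + 128 + 64 + 32 + 16 + 8 + 4 + 1, so 2^5117 ≡ 33985·10968·39770·37943·30904·21004·24599·256·16·2 ≡ 1202 (mod 40937).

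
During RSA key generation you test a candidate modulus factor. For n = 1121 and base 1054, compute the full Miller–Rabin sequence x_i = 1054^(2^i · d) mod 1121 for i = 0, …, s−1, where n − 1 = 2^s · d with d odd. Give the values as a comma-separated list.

n − 1 = 1120 = 2^5 · 35, so s = 5 and d = 35.
x_0 = 1054^35 mod 1121 = 302.
x_1 = 302^2 mod 1121 = 403.
x_2 = 403^2 mod 1121 = 985.
x_3 = 985^2 mod 1121 = 560.
x_4 = 560^2 mod 1121 = 841.

302, 403, 985, 560, 841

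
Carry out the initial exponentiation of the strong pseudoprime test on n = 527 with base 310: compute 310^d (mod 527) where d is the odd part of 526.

n − 1 = 526 = 2^1 · 263, so s = 1 and d = 263.
Repeated squaring mod 527: 310^1 ≡ 310, 310^2 ≡ 186, 310^4 ≡ 341, 310^8 ≡ 341, 310^16 ≡ 341, 310^32 ≡ 341, 310^64 ≡ 341, 310^128 ≡ 341, 310^256 ≡ 341.
263 = 256 + 4 + 2 + 1, so 310^263 ≡ 341·341·186·310 ≡ 217 (mod 527).

217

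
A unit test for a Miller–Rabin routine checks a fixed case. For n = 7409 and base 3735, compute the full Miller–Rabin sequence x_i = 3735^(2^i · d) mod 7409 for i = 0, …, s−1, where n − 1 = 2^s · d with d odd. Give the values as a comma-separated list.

2631, 2155, 5991, 2885

n − 1 = 7408 = 2^4 · 463, so s = 4 and d = 463.
x_0 = 3735^463 mod 7409 = 2631.
x_1 = 2631^2 mod 7409 = 2155.
x_2 = 2155^2 mod 7409 = 5991.
x_3 = 5991^2 mod 7409 = 2885.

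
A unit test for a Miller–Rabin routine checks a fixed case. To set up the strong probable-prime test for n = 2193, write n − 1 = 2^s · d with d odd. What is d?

Halving: 2192 → 1096 → 548 → 274 → 137; 137 is odd.
So 2192 = 2^4 · 137.

137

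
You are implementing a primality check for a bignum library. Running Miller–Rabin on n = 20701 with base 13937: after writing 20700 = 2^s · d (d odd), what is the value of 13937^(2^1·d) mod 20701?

n − 1 = 20700 = 2^2 · 5175, so s = 2 and d = 5175.
By repeated squaring, 13937^5175 ≡ 7684 (mod 20701).
x_0 = 7684.
x_1 = 7684^2 mod 20701 = 4604.

4604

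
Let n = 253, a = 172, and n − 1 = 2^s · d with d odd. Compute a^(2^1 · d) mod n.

202

n − 1 = 252 = 2^2 · 63, so s = 2 and d = 63.
x_0 = 172^63 mod 253 = 222.
x_1 = 222^2 mod 253 = 202.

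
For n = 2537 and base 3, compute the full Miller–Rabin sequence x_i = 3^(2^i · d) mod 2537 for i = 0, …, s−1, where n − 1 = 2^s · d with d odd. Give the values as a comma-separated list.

636, 1113, 713

n − 1 = 2536 = 2^3 · 317, so s = 3 and d = 317.
x_0 = 3^317 mod 2537 = 636.
x_1 = 636^2 mod 2537 = 1113.
x_2 = 1113^2 mod 2537 = 713.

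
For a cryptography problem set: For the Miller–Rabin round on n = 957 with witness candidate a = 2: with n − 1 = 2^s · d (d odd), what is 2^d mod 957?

n − 1 = 956 = 2^2 · 239, so s = 2 and d = 239.
2^239 mod 957 = 578.

578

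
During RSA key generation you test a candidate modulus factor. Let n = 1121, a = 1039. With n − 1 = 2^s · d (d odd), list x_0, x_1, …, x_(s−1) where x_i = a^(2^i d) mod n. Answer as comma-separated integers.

n − 1 = 1120 = 2^5 · 35, so s = 5 and d = 35.
x_0 = 1039^35 mod 1121 = 877.
x_1 = 877^2 mod 1121 = 123.
x_2 = 123^2 mod 1121 = 556.
x_3 = 556^2 mod 1121 = 861.
x_4 = 861^2 mod 1121 = 340.

877, 123, 556, 861, 340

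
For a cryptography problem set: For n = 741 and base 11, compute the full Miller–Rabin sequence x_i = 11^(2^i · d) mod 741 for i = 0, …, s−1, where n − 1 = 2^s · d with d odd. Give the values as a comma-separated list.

n − 1 = 740 = 2^2 · 185, so s = 2 and d = 185.
x_0 = 11^185 mod 741 = 254.
x_1 = 254^2 mod 741 = 49.

254, 49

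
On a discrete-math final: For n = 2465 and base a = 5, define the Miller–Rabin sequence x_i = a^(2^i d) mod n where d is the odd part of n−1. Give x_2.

n − 1 = 2464 = 2^5 · 77, so s = 5 and d = 77.
x_0 = 5^77 mod 2465 = 2145.
x_1 = 2145^2 mod 2465 = 1335.
x_2 = 1335^2 mod 2465 = 30.

30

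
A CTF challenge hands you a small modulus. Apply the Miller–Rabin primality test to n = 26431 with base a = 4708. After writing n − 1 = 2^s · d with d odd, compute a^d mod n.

26430

n − 1 = 26430 = 2^1 · 13215, so s = 1 and d = 13215.
4708^13215 mod 26431 = 26430.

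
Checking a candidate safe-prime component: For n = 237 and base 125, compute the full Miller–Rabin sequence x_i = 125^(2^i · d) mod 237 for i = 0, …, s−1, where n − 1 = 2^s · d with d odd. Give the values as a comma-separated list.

179, 46

n − 1 = 236 = 2^2 · 59, so s = 2 and d = 59.
x_0 = 125^59 mod 237 = 179.
x_1 = 179^2 mod 237 = 46.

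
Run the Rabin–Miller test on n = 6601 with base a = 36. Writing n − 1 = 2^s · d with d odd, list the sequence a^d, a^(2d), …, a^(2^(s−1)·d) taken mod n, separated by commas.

2738, 4509, 1

n − 1 = 6600 = 2^3 · 825, so s = 3 and d = 825.
x_0 = 36^825 mod 6601 = 2738.
x_1 = 2738^2 mod 6601 = 4509.
x_2 = 4509^2 mod 6601 = 1.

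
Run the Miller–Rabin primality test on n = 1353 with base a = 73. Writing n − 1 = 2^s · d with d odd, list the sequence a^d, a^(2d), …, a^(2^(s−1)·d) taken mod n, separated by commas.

n − 1 = 1352 = 2^3 · 169, so s = 3 and d = 169.
x_0 = 73^169 mod 1353 = 811.
x_1 = 811^2 mod 1353 = 163.
x_2 = 163^2 mod 1353 = 862.

811, 163, 862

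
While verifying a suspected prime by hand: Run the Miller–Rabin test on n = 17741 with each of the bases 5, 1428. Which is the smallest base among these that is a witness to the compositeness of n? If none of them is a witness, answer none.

5

n − 1 = 17740 = 2^2 · 4435, so s = 2 and d = 4435.
Base 5: x_0 = 5^4435 mod 17741 = 11153. x_0 is neither 1 nor 17740, so continue squaring. x_1 = 11153^2 mod 17741 = 7258. Reached i = s−1 = 1 without hitting −1: 5 is a Miller–Rabin witness and 17741 is composite.
Base 1428: x_0 = 1428^4435 mod 17741 = 8552. x_0 is neither 1 nor 17740, so continue squaring. x_1 = 8552^2 mod 17741 = 8302. Reached i = s−1 = 1 without hitting −1: 1428 is a Miller–Rabin witness and 17741 is composite.
The smallest witness among the given bases is 5.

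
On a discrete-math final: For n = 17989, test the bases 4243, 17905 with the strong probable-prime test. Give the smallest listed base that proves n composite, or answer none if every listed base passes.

none

n − 1 = 17988 = 2^2 · 4497, so s = 2 and d = 4497.
Base 4243: x_0 = 4243^4497 mod 17989 = 17988. x_0 = 17988 ≡ −1, so 4243 is not a witness.
Base 17905: x_0 = 17905^4497 mod 17989 = 8718. x_0 is neither 1 nor 17988, so continue squaring. x_1 = 8718^2 mod 17989 = 17988. x_1 ≡ −1, so 17905 is not a witness.
No listed base is a witness for 17989.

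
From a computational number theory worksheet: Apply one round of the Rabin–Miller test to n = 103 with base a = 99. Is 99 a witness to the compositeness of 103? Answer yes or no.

n − 1 = 102 = 2^1 · 51, so s = 1 and d = 51.
x_0 = 99^51 mod 103 = 102.
x_0 = 102 ≡ −1, so 99 is not a witness.

no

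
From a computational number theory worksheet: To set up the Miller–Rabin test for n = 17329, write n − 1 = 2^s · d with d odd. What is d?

Halving: 17328 → 8664 → 4332 → 2166 → 1083; 1083 is odd.
So 17328 = 2^4 · 1083.

1083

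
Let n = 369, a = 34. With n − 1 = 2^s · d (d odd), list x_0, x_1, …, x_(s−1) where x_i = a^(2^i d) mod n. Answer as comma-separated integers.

220, 61, 31, 223

n − 1 = 368 = 2^4 · 23, so s = 4 and d = 23.
x_0 = 34^23 mod 369 = 220.
x_1 = 220^2 mod 369 = 61.
x_2 = 61^2 mod 369 = 31.
x_3 = 31^2 mod 369 = 223.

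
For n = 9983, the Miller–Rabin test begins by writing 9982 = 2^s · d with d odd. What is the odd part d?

Halving: 9982 → 4991; 4991 is odd.
So 9982 = 2^1 · 4991.

4991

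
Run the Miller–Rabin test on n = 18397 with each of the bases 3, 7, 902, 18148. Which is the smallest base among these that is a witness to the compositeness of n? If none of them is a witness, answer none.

none

n − 1 = 18396 = 2^2 · 4599, so s = 2 and d = 4599.
Base 3: x_0 = 3^4599 mod 18397 = 1. x_0 = 1, so 3 is not a witness.
Base 7: x_0 = 7^4599 mod 18397 = 18396. x_0 = 18396 ≡ −1, so 7 is not a witness.
Base 902: x_0 = 902^4599 mod 18397 = 1. x_0 = 1, so 902 is not a witness.
Base 18148: x_0 = 18148^4599 mod 18397 = 7002. x_0 is neither 1 nor 18396, so continue squaring. x_1 = 7002^2 mod 18397 = 18396. x_1 ≡ −1, so 18148 is not a witness.
No listed base is a witness for 18397.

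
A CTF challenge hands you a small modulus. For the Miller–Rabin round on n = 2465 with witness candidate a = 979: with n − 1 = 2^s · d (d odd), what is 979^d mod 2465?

n − 1 = 2464 = 2^5 · 77, so s = 5 and d = 77.
979^77 mod 2465 = 1014.

1014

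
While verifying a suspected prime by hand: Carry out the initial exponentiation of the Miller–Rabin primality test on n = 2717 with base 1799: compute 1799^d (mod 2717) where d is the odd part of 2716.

2257

n − 1 = 2716 = 2^2 · 679, so s = 2 and d = 679.
1799^679 mod 2717 = 2257.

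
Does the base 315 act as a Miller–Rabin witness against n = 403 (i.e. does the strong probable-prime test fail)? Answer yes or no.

n − 1 = 402 = 2^1 · 201, so s = 1 and d = 201.
Repeated squaring mod 403: 315^1 ≡ 315, 315^2 ≡ 87, 315^4 ≡ 315, 315^8 ≡ 87, 315^16 ≡ 315, 315^32 ≡ 87, 315^64 ≡ 315, 315^128 ≡ 87.
201 = 128 + 64 + 8 + 1, so 315^201 ≡ 87·315·87·315 ≡ 1 (mod 403).
x_0 = 315^201 mod 403 = 1.
x_0 = 1, so 315 is not a witness.

no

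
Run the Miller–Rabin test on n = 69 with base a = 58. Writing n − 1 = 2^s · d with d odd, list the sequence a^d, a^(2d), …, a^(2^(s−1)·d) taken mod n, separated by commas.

55, 58

n − 1 = 68 = 2^2 · 17, so s = 2 and d = 17.
x_0 = 58^17 mod 69 = 55.
x_1 = 55^2 mod 69 = 58.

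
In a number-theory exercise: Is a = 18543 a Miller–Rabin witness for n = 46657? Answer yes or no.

n − 1 = 46656 = 2^6 · 729, so s = 6 and d = 729.
x_0 = 18543^729 mod 46657 = 46441.
x_0 is neither 1 nor 46656, so continue squaring.
x_1 = 46441^2 mod 46657 = 46656.
x_1 ≡ −1, so 18543 is not a witness.

no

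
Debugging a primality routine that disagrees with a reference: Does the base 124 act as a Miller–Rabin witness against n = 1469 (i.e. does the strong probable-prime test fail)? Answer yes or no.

n − 1 = 1468 = 2^2 · 367, so s = 2 and d = 367.
x_0 = 124^367 mod 1469 = 929.
x_0 is neither 1 nor 1468, so continue squaring.
x_1 = 929^2 mod 1469 = 738.
Reached i = s−1 = 1 without hitting −1: 124 is a Miller–Rabin witness and 1469 is composite.

yes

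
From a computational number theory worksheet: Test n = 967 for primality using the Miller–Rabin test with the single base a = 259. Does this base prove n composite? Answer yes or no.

n − 1 = 966 = 2^1 · 483, so s = 1 and d = 483.
x_0 = 259^483 mod 967 = 1.
x_0 = 1, so 259 is not a witness.

no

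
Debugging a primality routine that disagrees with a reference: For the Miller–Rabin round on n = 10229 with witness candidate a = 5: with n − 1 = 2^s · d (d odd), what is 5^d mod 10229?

n − 1 = 10228 = 2^2 · 2557, so s = 2 and d = 2557.
By repeated squaring, 5^2557 ≡ 8820 (mod 10229).

8820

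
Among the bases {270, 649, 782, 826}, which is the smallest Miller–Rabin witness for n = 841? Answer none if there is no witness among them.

n − 1 = 840 = 2^3 · 105, so s = 3 and d = 105.
Base 270: x_0 = 270^105 mod 841 = 840. x_0 = 840 ≡ −1, so 270 is not a witness.
Base 649: x_0 = 649^105 mod 841 = 307. x_0 is neither 1 nor 840, so continue squaring. x_1 = 307^2 mod 841 = 57. x_2 = 57^2 mod 841 = 726. Reached i = s−1 = 2 without hitting −1: 649 is a Miller–Rabin witness and 841 is composite.
Base 782: x_0 = 782^105 mod 841 = 637. x_0 is neither 1 nor 840, so continue squaring. x_1 = 637^2 mod 841 = 407. x_2 = 407^2 mod 841 = 813. Reached i = s−1 = 2 without hitting −1: 782 is a Miller–Rabin witness and 841 is composite.
Base 826: x_0 = 826^105 mod 841 = 46. x_0 is neither 1 nor 840, so continue squaring. x_1 = 46^2 mod 841 = 434. x_2 = 434^2 mod 841 = 813. Reached i = s−1 = 2 without hitting −1: 826 is a Miller–Rabin witness and 841 is composite.
The smallest witness among the given bases is 649.

649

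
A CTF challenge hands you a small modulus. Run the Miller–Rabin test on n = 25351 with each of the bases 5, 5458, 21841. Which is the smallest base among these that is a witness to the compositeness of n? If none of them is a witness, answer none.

none

n − 1 = 25350 = 2^1 · 12675, so s = 1 and d = 12675.
Base 5: x_0 = 5^12675 mod 25351 = 1. x_0 = 1, so 5 is not a witness.
Base 5458: x_0 = 5458^12675 mod 25351 = 25350. x_0 = 25350 ≡ −1, so 5458 is not a witness.
Base 21841: x_0 = 21841^12675 mod 25351 = 1. x_0 = 1, so 21841 is not a witness.
No listed base is a witness for 25351.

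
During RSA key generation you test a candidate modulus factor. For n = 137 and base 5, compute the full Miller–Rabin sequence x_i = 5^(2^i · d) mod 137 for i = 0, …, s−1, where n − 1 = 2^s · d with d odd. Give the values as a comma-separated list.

n − 1 = 136 = 2^3 · 17, so s = 3 and d = 17.
x_0 = 5^17 mod 137 = 96.
x_1 = 96^2 mod 137 = 37.
x_2 = 37^2 mod 137 = 136.

96, 37, 136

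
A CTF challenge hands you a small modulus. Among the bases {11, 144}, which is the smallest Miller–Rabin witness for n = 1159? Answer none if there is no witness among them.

n − 1 = 1158 = 2^1 · 579, so s = 1 and d = 579.
Base 11: x_0 = 11^579 mod 1159 = 172. x_0 ∉ {1, 1158} and s = 1, so 11 is a Miller–Rabin witness and 1159 is composite.
Base 144: x_0 = 144^579 mod 1159 = 20. x_0 ∉ {1, 1158} and s = 1, so 144 is a Miller–Rabin witness and 1159 is composite.
The smallest witness among the given bases is 11.

11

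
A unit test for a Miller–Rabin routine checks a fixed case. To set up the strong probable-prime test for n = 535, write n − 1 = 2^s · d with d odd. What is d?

Halving: 534 → 267; 267 is odd.
So 534 = 2^1 · 267.

267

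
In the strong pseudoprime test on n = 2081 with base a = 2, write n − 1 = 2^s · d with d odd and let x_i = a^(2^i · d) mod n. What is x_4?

1

n − 1 = 2080 = 2^5 · 65, so s = 5 and d = 65.
Repeated squaring mod 2081: 2^1 ≡ 2, 2^2 ≡ 4, 2^4 ≡ 16, 2^8 ≡ 256, 2^16 ≡ 1025, 2^32 ≡ 1801, 2^64 ≡ 1403.
65 = 64 + 1, so 2^65 ≡ 1403·2 ≡ 725 (mod 2081).
x_0 = 725.
x_1 = 725^2 mod 2081 = 1213.
x_2 = 1213^2 mod 2081 = 102.
x_3 = 102^2 mod 2081 = 2080.
x_4 = 2080^2 mod 2081 = 1.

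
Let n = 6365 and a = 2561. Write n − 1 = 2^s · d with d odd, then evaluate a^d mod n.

n − 1 = 6364 = 2^2 · 1591, so s = 2 and d = 1591.
Repeated squaring mod 6365: 2561^1 ≡ 2561, 2561^2 ≡ 2771, 2561^4 ≡ 2251, 2561^8 ≡ 461, 2561^16 ≡ 2476, 2561^32 ≡ 1081, 2561^64 ≡ 3766, 2561^128 ≡ 1536, 2561^256 ≡ 4246, 2561^512 ≡ 2836, 2561^1024 ≡ 3901.
1591 = 1024 + 512 + 32 + 16 + 4 + 2 + 1, so 2561^1591 ≡ 3901·2836·1081·2476·2251·2771·2561 ≡ 6226 (mod 6365).

6226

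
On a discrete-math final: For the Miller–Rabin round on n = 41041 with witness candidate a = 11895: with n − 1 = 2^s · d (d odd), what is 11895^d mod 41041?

n − 1 = 41040 = 2^4 · 2565, so s = 4 and d = 2565.
11895^2565 mod 41041 = 8086.

8086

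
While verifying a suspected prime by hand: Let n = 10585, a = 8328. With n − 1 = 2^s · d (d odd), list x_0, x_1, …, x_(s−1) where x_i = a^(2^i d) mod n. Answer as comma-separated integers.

4407, 8759, 1

n − 1 = 10584 = 2^3 · 1323, so s = 3 and d = 1323.
x_0 = 8328^1323 mod 10585 = 4407.
x_1 = 4407^2 mod 10585 = 8759.
x_2 = 8759^2 mod 10585 = 1.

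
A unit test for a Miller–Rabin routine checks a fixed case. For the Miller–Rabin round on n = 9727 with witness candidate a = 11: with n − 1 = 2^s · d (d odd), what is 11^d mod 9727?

n − 1 = 9726 = 2^1 · 4863, so s = 1 and d = 4863.
By repeated squaring, 11^4863 ≡ 8209 (mod 9727).

8209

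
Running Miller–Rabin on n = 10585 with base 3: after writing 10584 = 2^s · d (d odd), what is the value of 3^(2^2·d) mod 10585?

1

n − 1 = 10584 = 2^3 · 1323, so s = 3 and d = 1323.
By repeated squaring, 3^1323 ≡ 8422 (mod 10585).
x_0 = 8422.
x_1 = 8422^2 mod 10585 = 10584.
x_2 = 10584^2 mod 10585 = 1.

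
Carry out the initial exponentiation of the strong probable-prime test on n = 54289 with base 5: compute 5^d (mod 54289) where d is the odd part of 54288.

11172

n − 1 = 54288 = 2^4 · 3393, so s = 4 and d = 3393.
By repeated squaring, 5^3393 ≡ 11172 (mod 54289).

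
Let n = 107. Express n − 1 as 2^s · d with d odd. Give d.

Halving: 106 → 53; 53 is odd.
So 106 = 2^1 · 53.

53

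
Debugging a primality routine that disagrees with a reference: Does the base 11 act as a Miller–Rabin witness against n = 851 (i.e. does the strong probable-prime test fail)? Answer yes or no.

n − 1 = 850 = 2^1 · 425, so s = 1 and d = 425.
x_0 = 11^425 mod 851 = 582.
x_0 ∉ {1, 850} and s = 1, so 11 is a Miller–Rabin witness and 851 is composite.

yes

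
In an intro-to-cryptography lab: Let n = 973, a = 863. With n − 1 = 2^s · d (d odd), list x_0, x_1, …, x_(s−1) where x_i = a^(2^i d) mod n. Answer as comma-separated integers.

687, 64

n − 1 = 972 = 2^2 · 243, so s = 2 and d = 243.
x_0 = 863^243 mod 973 = 687.
x_1 = 687^2 mod 973 = 64.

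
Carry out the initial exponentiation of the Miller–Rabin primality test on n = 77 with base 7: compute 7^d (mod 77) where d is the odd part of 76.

n − 1 = 76 = 2^2 · 19, so s = 2 and d = 19.
7^19 mod 77 = 63.

63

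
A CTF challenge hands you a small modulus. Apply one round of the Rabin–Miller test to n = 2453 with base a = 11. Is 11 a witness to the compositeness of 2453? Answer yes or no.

yes

n − 1 = 2452 = 2^2 · 613, so s = 2 and d = 613.
x_0 = 11^613 mod 2453 = 2167.
x_0 is neither 1 nor 2452, so continue squaring.
x_1 = 2167^2 mod 2453 = 847.
Reached i = s−1 = 1 without hitting −1: 11 is a Miller–Rabin witness and 2453 is composite.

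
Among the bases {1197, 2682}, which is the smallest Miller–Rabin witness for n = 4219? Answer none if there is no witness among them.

n − 1 = 4218 = 2^1 · 2109, so s = 1 and d = 2109.
Base 1197: x_0 = 1197^2109 mod 4219 = 4218. x_0 = 4218 ≡ −1, so 1197 is not a witness.
Base 2682: x_0 = 2682^2109 mod 4219 = 4218. x_0 = 4218 ≡ −1, so 2682 is not a witness.
No listed base is a witness for 4219.

none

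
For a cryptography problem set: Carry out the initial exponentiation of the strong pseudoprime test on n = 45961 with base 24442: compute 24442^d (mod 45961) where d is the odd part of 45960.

13831

n − 1 = 45960 = 2^3 · 5745, so s = 3 and d = 5745.
Repeated squaring mod 45961: 24442^1 ≡ 24442, 24442^2 ≡ 10286, 24442^4 ≡ 45535, 24442^8 ≡ 43593, 24442^16 ≡ 182, 24442^32 ≡ 33124, 24442^64 ≡ 18384, 24442^128 ≡ 20223, 24442^256 ≡ 8751, 24442^512 ≡ 8975, 24442^1024 ≡ 26953, 24442^2048 ≡ 4643, 24442^4096 ≡ 1740.
5745 = 4096 + 1024 + 512 + 64 + 32 + 16 + 1, so 24442^5745 ≡ 1740·26953·8975·18384·33124·182·24442 ≡ 13831 (mod 45961).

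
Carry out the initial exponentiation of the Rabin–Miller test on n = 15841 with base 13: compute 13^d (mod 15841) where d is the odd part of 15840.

8896

n − 1 = 15840 = 2^5 · 495, so s = 5 and d = 495.
13^495 mod 15841 = 8896.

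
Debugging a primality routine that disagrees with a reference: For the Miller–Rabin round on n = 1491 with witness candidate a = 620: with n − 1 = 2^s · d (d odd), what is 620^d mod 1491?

n − 1 = 1490 = 2^1 · 745, so s = 1 and d = 745.
Repeated squaring mod 1491: 620^1 ≡ 620, 620^2 ≡ 1213, 620^4 ≡ 1243, 620^8 ≡ 373, 620^16 ≡ 466, 620^32 ≡ 961, 620^64 ≡ 592, 620^128 ≡ 79, 620^256 ≡ 277, 620^512 ≡ 688.
745 = 512 + 128 + 64 + 32 + 8 + 1, so 620^745 ≡ 688·79·592·961·373·620 ≡ 389 (mod 1491).

389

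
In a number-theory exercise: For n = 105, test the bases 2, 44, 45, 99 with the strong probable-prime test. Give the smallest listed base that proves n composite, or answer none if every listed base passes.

n − 1 = 104 = 2^3 · 13, so s = 3 and d = 13.
Base 2: x_0 = 2^13 mod 105 = 2. x_0 is neither 1 nor 104, so continue squaring. x_1 = 2^2 mod 105 = 4. x_2 = 4^2 mod 105 = 16. Reached i = s−1 = 2 without hitting −1: 2 is a Miller–Rabin witness and 105 is composite.
Base 44: x_0 = 44^13 mod 105 = 44. x_0 is neither 1 nor 104, so continue squaring. x_1 = 44^2 mod 105 = 46. x_2 = 46^2 mod 105 = 16. Reached i = s−1 = 2 without hitting −1: 44 is a Miller–Rabin witness and 105 is composite.
Base 45: x_0 = 45^13 mod 105 = 45. x_0 is neither 1 nor 104, so continue squaring. x_1 = 45^2 mod 105 = 30. x_2 = 30^2 mod 105 = 60. Reached i = s−1 = 2 without hitting −1: 45 is a Miller–Rabin witness and 105 is composite.
Base 99: x_0 = 99^13 mod 105 = 99. x_0 is neither 1 nor 104, so continue squaring. x_1 = 99^2 mod 105 = 36. x_2 = 36^2 mod 105 = 36. Reached i = s−1 = 2 without hitting −1: 99 is a Miller–Rabin witness and 105 is composite.
The smallest witness among the given bases is 2.

2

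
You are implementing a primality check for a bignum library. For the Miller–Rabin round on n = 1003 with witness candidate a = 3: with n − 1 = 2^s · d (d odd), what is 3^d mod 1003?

n − 1 = 1002 = 2^1 · 501, so s = 1 and d = 501.
Repeated squaring mod 1003: 3^1 ≡ 3, 3^2 ≡ 9, 3^4 ≡ 81, 3^8 ≡ 543, 3^16 ≡ 970, 3^32 ≡ 86, 3^64 ≡ 375, 3^128 ≡ 205, 3^256 ≡ 902.
501 = 256 + 128 + 64 + 32 + 16 + 4 + 1, so 3^501 ≡ 902·205·375·86·970·81·3 ≡ 838 (mod 1003).

838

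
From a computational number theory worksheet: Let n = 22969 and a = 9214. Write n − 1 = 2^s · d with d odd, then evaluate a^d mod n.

n − 1 = 22968 = 2^3 · 2871, so s = 3 and d = 2871.
Repeated squaring mod 22969: 9214^1 ≡ 9214, 9214^2 ≡ 4372, 9214^4 ≡ 4176, 9214^8 ≡ 5505, 9214^16 ≡ 8914, 9214^32 ≡ 9625, 9214^64 ≡ 6648, 9214^128 ≡ 3548, 9214^256 ≡ 1292, 9214^512 ≡ 15496, 9214^1024 ≡ 8090, 9214^2048 ≡ 9419.
2871 = 2048 + 512 + 256 + 32 + 16 + 4 + 2 + 1, so 9214^2871 ≡ 9419·15496·1292·9625·8914·4176·4372·9214 ≡ 4634 (mod 22969).

4634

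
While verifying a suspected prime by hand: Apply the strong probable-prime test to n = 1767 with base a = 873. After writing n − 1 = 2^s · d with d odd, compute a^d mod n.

873

n − 1 = 1766 = 2^1 · 883, so s = 1 and d = 883.
873^883 mod 1767 = 873.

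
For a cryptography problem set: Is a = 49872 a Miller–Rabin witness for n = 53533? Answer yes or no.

yes

n − 1 = 53532 = 2^2 · 13383, so s = 2 and d = 13383.
x_0 = 49872^13383 mod 53533 = 16306.
x_0 is neither 1 nor 53532, so continue squaring.
x_1 = 16306^2 mod 53533 = 40758.
Reached i = s−1 = 1 without hitting −1: 49872 is a Miller–Rabin witness and 53533 is composite.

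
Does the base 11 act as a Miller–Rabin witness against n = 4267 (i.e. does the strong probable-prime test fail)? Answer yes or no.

n − 1 = 4266 = 2^1 · 2133, so s = 1 and d = 2133.
Repeated squaring mod 4267: 11^1 ≡ 11, 11^2 ≡ 121, 11^4 ≡ 1840, 11^8 ≡ 1869, 11^16 ≡ 2755, 11^32 ≡ 3299, 11^64 ≡ 2551, 11^128 ≡ 426, 11^256 ≡ 2262, 11^512 ≡ 511, 11^1024 ≡ 834, 11^2048 ≡ 35.
2133 = 2048 + 64 + 16 + 4 + 1, so 11^2133 ≡ 35·2551·2755·1840·11 ≡ 2900 (mod 4267).
x_0 = 11^2133 mod 4267 = 2900.
x_0 ∉ {1, 4266} and s = 1, so 11 is a Miller–Rabin witness and 4267 is composite.

yes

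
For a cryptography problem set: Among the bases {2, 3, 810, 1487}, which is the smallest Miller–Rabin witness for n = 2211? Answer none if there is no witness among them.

n − 1 = 2210 = 2^1 · 1105, so s = 1 and d = 1105.
Base 2: x_0 = 2^1105 mod 2211 = 593. x_0 ∉ {1, 2210} and s = 1, so 2 is a Miller–Rabin witness and 2211 is composite.
Base 3: x_0 = 3^1105 mod 2211 = 243. x_0 ∉ {1, 2210} and s = 1, so 3 is a Miller–Rabin witness and 2211 is composite.
Base 810: x_0 = 810^1105 mod 2211 = 384. x_0 ∉ {1, 2210} and s = 1, so 810 is a Miller–Rabin witness and 2211 is composite.
Base 1487: x_0 = 1487^1105 mod 2211 = 329. x_0 ∉ {1, 2210} and s = 1, so 1487 is a Miller–Rabin witness and 2211 is composite.
The smallest witness among the given bases is 2.

2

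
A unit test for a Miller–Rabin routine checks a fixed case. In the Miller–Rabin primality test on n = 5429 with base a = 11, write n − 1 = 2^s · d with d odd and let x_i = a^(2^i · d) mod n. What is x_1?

n − 1 = 5428 = 2^2 · 1357, so s = 2 and d = 1357.
x_0 = 11^1357 mod 5429 = 133.
x_1 = 133^2 mod 5429 = 1402.

1402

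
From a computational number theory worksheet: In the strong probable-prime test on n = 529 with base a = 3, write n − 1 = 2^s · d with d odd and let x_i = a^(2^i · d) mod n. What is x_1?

116

n − 1 = 528 = 2^4 · 33, so s = 4 and d = 33.
x_0 = 3^33 mod 529 = 323.
x_1 = 323^2 mod 529 = 116.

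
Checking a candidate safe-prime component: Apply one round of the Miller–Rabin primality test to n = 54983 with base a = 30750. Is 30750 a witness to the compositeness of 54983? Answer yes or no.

no

n − 1 = 54982 = 2^1 · 27491, so s = 1 and d = 27491.
x_0 = 30750^27491 mod 54983 = 54982.
x_0 = 54982 ≡ −1, so 30750 is not a witness.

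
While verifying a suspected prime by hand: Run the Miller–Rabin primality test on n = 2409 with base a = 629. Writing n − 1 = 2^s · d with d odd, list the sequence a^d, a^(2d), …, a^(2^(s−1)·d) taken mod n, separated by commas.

n − 1 = 2408 = 2^3 · 301, so s = 3 and d = 301.
x_0 = 629^301 mod 2409 = 332.
x_1 = 332^2 mod 2409 = 1819.
x_2 = 1819^2 mod 2409 = 1204.

332, 1819, 1204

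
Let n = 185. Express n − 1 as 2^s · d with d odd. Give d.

23

Halving: 184 → 92 → 46 → 23; 23 is odd.
So 184 = 2^3 · 23.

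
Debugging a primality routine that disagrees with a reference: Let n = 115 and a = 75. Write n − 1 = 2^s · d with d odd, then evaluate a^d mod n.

105

n − 1 = 114 = 2^1 · 57, so s = 1 and d = 57.
Repeated squaring mod 115: 75^1 ≡ 75, 75^2 ≡ 105, 75^4 ≡ 100, 75^8 ≡ 110, 75^16 ≡ 25, 75^32 ≡ 50.
57 = 32 + 16 + 8 + 1, so 75^57 ≡ 50·25·110·75 ≡ 105 (mod 115).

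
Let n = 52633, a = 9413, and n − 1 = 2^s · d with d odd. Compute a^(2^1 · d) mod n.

1

n − 1 = 52632 = 2^3 · 6579, so s = 3 and d = 6579.
x_0 = 9413^6579 mod 52633 = 52632.
x_1 = 52632^2 mod 52633 = 1.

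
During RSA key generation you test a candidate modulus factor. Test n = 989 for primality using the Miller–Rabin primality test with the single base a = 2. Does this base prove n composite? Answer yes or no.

yes

n − 1 = 988 = 2^2 · 247, so s = 2 and d = 247.
x_0 = 2^247 mod 989 = 469.
x_0 is neither 1 nor 988, so continue squaring.
x_1 = 469^2 mod 989 = 403.
Reached i = s−1 = 1 without hitting −1: 2 is a Miller–Rabin witness and 989 is composite.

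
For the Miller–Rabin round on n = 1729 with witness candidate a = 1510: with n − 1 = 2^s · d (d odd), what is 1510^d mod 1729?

1217

n − 1 = 1728 = 2^6 · 27, so s = 6 and d = 27.
By repeated squaring, 1510^27 ≡ 1217 (mod 1729).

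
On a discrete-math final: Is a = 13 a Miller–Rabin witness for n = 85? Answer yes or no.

n − 1 = 84 = 2^2 · 21, so s = 2 and d = 21.
x_0 = 13^21 mod 85 = 13.
x_0 is neither 1 nor 84, so continue squaring.
x_1 = 13^2 mod 85 = 84.
x_1 ≡ −1, so 13 is not a witness.

no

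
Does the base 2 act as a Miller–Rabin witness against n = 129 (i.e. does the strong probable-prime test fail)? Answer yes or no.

n − 1 = 128 = 2^7 · 1, so s = 7 and d = 1.
x_0 = 2^1 mod 129 = 2.
x_0 is neither 1 nor 128, so continue squaring.
x_1 = 2^2 mod 129 = 4.
x_2 = 4^2 mod 129 = 16.
x_3 = 16^2 mod 129 = 127.
x_4 = 127^2 mod 129 = 4.
x_5 = 4^2 mod 129 = 16.
x_6 = 16^2 mod 129 = 127.
Reached i = s−1 = 6 without hitting −1: 2 is a Miller–Rabin witness and 129 is composite.

yes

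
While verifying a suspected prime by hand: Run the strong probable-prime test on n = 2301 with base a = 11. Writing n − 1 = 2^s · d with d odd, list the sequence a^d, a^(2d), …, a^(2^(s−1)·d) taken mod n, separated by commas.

n − 1 = 2300 = 2^2 · 575, so s = 2 and d = 575.
x_0 = 11^575 mod 2301 = 149.
x_1 = 149^2 mod 2301 = 1492.

149, 1492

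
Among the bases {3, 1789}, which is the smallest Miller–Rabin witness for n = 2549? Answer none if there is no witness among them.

none

n − 1 = 2548 = 2^2 · 637, so s = 2 and d = 637.
Base 3: x_0 = 3^637 mod 2549 = 357. x_0 is neither 1 nor 2548, so continue squaring. x_1 = 357^2 mod 2549 = 2548. x_1 ≡ −1, so 3 is not a witness.
Base 1789: x_0 = 1789^637 mod 2549 = 2548. x_0 = 2548 ≡ −1, so 1789 is not a witness.
No listed base is a witness for 2549.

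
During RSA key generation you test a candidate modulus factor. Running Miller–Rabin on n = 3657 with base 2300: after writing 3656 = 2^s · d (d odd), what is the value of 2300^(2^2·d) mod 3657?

46

n − 1 = 3656 = 2^3 · 457, so s = 3 and d = 457.
Repeated squaring mod 3657: 2300^1 ≡ 2300, 2300^2 ≡ 1978, 2300^4 ≡ 3151, 2300^8 ≡ 46, 2300^16 ≡ 2116, 2300^32 ≡ 1288, 2300^64 ≡ 2323, 2300^128 ≡ 2254, 2300^256 ≡ 943.
457 = 256 + 128 + 64 + 8 + 1, so 2300^457 ≡ 943·2254·2323·46·2300 ≡ 3266 (mod 3657).
x_0 = 3266.
x_1 = 3266^2 mod 3657 = 2944.
x_2 = 2944^2 mod 3657 = 46.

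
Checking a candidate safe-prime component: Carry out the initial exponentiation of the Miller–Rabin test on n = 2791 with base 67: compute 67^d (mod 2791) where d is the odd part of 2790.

n − 1 = 2790 = 2^1 · 1395, so s = 1 and d = 1395.
67^1395 mod 2791 = 1.

1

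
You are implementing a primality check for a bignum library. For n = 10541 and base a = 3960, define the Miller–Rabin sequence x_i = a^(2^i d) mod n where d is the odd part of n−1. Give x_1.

n − 1 = 10540 = 2^2 · 2635, so s = 2 and d = 2635.
x_0 = 3960^2635 mod 10541 = 1462.
x_1 = 1462^2 mod 10541 = 8162.

8162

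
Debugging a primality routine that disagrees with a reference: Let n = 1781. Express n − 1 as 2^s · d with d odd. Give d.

445

Halving: 1780 → 890 → 445; 445 is odd.
So 1780 = 2^2 · 445.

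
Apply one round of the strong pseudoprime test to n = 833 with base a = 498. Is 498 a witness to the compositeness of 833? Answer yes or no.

n − 1 = 832 = 2^6 · 13, so s = 6 and d = 13.
x_0 = 498^13 mod 833 = 190.
x_0 is neither 1 nor 832, so continue squaring.
x_1 = 190^2 mod 833 = 281.
x_2 = 281^2 mod 833 = 659.
x_3 = 659^2 mod 833 = 288.
x_4 = 288^2 mod 833 = 477.
x_5 = 477^2 mod 833 = 120.
Reached i = s−1 = 5 without hitting −1: 498 is a Miller–Rabin witness and 833 is composite.

yes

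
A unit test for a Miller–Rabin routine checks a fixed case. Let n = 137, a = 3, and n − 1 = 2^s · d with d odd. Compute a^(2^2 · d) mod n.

n − 1 = 136 = 2^3 · 17, so s = 3 and d = 17.
x_0 = 3^17 mod 137 = 127.
x_1 = 127^2 mod 137 = 100.
x_2 = 100^2 mod 137 = 136.

136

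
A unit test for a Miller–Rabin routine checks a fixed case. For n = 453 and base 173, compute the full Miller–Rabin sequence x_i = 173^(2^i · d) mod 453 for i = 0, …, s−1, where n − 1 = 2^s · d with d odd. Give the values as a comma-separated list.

n − 1 = 452 = 2^2 · 113, so s = 2 and d = 113.
x_0 = 173^113 mod 453 = 320.
x_1 = 320^2 mod 453 = 22.

320, 22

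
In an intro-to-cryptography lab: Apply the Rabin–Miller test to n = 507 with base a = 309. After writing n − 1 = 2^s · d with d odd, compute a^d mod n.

387

n − 1 = 506 = 2^1 · 253, so s = 1 and d = 253.
309^253 mod 507 = 387.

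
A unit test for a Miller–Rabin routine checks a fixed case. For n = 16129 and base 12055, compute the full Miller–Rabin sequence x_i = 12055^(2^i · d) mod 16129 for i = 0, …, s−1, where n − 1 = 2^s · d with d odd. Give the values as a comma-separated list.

n − 1 = 16128 = 2^8 · 63, so s = 8 and d = 63.
x_0 = 12055^63 mod 16129 = 4827.
x_1 = 4827^2 mod 16129 = 9653.
x_2 = 9653^2 mod 16129 = 3176.
x_3 = 3176^2 mod 16129 = 6351.
x_4 = 6351^2 mod 16129 = 12701.
x_5 = 12701^2 mod 16129 = 9272.
x_6 = 9272^2 mod 16129 = 2414.
x_7 = 2414^2 mod 16129 = 4827.

4827, 9653, 3176, 6351, 12701, 9272, 2414, 4827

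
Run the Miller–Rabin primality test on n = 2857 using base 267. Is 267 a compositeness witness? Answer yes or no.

no

n − 1 = 2856 = 2^3 · 357, so s = 3 and d = 357.
x_0 = 267^357 mod 2857 = 896.
x_0 is neither 1 nor 2856, so continue squaring.
x_1 = 896^2 mod 2857 = 2856.
x_1 ≡ −1, so 267 is not a witness.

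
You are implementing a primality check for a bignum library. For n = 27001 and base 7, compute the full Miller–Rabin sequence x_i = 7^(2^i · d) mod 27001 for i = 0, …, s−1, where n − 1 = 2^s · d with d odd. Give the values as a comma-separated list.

23158, 26103, 23375

n − 1 = 27000 = 2^3 · 3375, so s = 3 and d = 3375.
x_0 = 7^3375 mod 27001 = 23158.
x_1 = 23158^2 mod 27001 = 26103.
x_2 = 26103^2 mod 27001 = 23375.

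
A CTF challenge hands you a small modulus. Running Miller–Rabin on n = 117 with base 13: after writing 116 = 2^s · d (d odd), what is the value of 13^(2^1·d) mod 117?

n − 1 = 116 = 2^2 · 29, so s = 2 and d = 29.
x_0 = 13^29 mod 117 = 52.
x_1 = 52^2 mod 117 = 13.

13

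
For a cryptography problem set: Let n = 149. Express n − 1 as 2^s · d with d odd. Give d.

Halving: 148 → 74 → 37; 37 is odd.
So 148 = 2^2 · 37.

37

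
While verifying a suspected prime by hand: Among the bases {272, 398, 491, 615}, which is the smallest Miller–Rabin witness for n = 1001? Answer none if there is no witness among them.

398

n − 1 = 1000 = 2^3 · 125, so s = 3 and d = 125.
Base 272: x_0 = 272^125 mod 1001 = 1000. x_0 = 1000 ≡ −1, so 272 is not a witness.
Base 398: x_0 = 398^125 mod 1001 = 307. x_0 is neither 1 nor 1000, so continue squaring. x_1 = 307^2 mod 1001 = 155. x_2 = 155^2 mod 1001 = 1. x_2 = 1 but x_1 ≠ ±1, a nontrivial square root of 1 — 398 is a witness and 1001 is composite.
Base 491: x_0 = 491^125 mod 1001 = 43. x_0 is neither 1 nor 1000, so continue squaring. x_1 = 43^2 mod 1001 = 848. x_2 = 848^2 mod 1001 = 386. Reached i = s−1 = 2 without hitting −1: 491 is a Miller–Rabin witness and 1001 is composite.
Base 615: x_0 = 615^125 mod 1001 = 153. x_0 is neither 1 nor 1000, so continue squaring. x_1 = 153^2 mod 1001 = 386. x_2 = 386^2 mod 1001 = 848. Reached i = s−1 = 2 without hitting −1: 615 is a Miller–Rabin witness and 1001 is composite.
The smallest witness among the given bases is 398.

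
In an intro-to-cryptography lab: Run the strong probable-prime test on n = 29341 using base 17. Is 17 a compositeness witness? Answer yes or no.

yes

n − 1 = 29340 = 2^2 · 7335, so s = 2 and d = 7335.
x_0 = 17^7335 mod 29341 = 23230.
x_0 is neither 1 nor 29340, so continue squaring.
x_1 = 23230^2 mod 29341 = 22569.
Reached i = s−1 = 1 without hitting −1: 17 is a Miller–Rabin witness and 29341 is composite.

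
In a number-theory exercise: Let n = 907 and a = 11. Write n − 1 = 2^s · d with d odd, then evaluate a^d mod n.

n − 1 = 906 = 2^1 · 453, so s = 1 and d = 453.
11^453 mod 907 = 906.

906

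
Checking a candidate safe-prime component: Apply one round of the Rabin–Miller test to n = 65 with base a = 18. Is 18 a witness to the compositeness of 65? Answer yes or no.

n − 1 = 64 = 2^6 · 1, so s = 6 and d = 1.
x_0 = 18^1 mod 65 = 18.
x_0 is neither 1 nor 64, so continue squaring.
x_1 = 18^2 mod 65 = 64.
x_1 ≡ −1, so 18 is not a witness.

no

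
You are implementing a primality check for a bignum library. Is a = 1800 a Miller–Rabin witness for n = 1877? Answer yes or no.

n − 1 = 1876 = 2^2 · 469, so s = 2 and d = 469.
x_0 = 1800^469 mod 1877 = 1740.
x_0 is neither 1 nor 1876, so continue squaring.
x_1 = 1740^2 mod 1877 = 1876.
x_1 ≡ −1, so 1800 is not a witness.

no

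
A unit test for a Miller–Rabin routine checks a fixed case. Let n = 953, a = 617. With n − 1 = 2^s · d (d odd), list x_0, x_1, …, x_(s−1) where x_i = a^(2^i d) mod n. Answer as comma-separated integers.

n − 1 = 952 = 2^3 · 119, so s = 3 and d = 119.
x_0 = 617^119 mod 953 = 797.
x_1 = 797^2 mod 953 = 511.
x_2 = 511^2 mod 953 = 952.

797, 511, 952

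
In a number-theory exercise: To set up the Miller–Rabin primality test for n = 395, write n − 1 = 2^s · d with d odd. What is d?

Halving: 394 → 197; 197 is odd.
So 394 = 2^1 · 197.

197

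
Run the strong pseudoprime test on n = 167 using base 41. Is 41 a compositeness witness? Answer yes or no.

no

n − 1 = 166 = 2^1 · 83, so s = 1 and d = 83.
x_0 = 41^83 mod 167 = 166.
x_0 = 166 ≡ −1, so 41 is not a witness.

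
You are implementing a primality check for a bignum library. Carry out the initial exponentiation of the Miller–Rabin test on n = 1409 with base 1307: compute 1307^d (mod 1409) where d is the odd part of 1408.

1074

n − 1 = 1408 = 2^7 · 11, so s = 7 and d = 11.
1307^11 mod 1409 = 1074.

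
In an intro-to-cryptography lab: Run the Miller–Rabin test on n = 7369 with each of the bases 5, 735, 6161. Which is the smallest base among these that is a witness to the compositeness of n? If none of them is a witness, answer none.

n − 1 = 7368 = 2^3 · 921, so s = 3 and d = 921.
Base 5: x_0 = 5^921 mod 7369 = 607. x_0 is neither 1 nor 7368, so continue squaring. x_1 = 607^2 mod 7369 = 7368. x_1 ≡ −1, so 5 is not a witness.
Base 735: x_0 = 735^921 mod 7369 = 1. x_0 = 1, so 735 is not a witness.
Base 6161: x_0 = 6161^921 mod 7369 = 1. x_0 = 1, so 6161 is not a witness.
No listed base is a witness for 7369.

none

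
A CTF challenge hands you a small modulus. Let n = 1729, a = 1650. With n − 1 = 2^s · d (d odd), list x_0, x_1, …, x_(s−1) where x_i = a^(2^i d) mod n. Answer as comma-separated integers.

n − 1 = 1728 = 2^6 · 27, so s = 6 and d = 27.
x_0 = 1650^27 mod 1729 = 818.
x_1 = 818^2 mod 1729 = 1.
x_2 = 1^2 mod 1729 = 1.
x_3 = 1^2 mod 1729 = 1.
x_4 = 1^2 mod 1729 = 1.
x_5 = 1^2 mod 1729 = 1.

818, 1, 1, 1, 1, 1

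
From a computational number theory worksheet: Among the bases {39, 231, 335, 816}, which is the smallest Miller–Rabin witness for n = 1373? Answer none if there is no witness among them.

none

n − 1 = 1372 = 2^2 · 343, so s = 2 and d = 343.
Base 39: x_0 = 39^343 mod 1373 = 1. x_0 = 1, so 39 is not a witness.
Base 231: x_0 = 231^343 mod 1373 = 668. x_0 is neither 1 nor 1372, so continue squaring. x_1 = 668^2 mod 1373 = 1372. x_1 ≡ −1, so 231 is not a witness.
Base 335: x_0 = 335^343 mod 1373 = 668. x_0 is neither 1 nor 1372, so continue squaring. x_1 = 668^2 mod 1373 = 1372. x_1 ≡ −1, so 335 is not a witness.
Base 816: x_0 = 816^343 mod 1373 = 668. x_0 is neither 1 nor 1372, so continue squaring. x_1 = 668^2 mod 1373 = 1372. x_1 ≡ −1, so 816 is not a witness.
No listed base is a witness for 1373.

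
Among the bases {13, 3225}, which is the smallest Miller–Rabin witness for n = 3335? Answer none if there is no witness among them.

n − 1 = 3334 = 2^1 · 1667, so s = 1 and d = 1667.
Base 13: x_0 = 13^1667 mod 3335 = 1202. x_0 ∉ {1, 3334} and s = 1, so 13 is a Miller–Rabin witness and 3335 is composite.
Base 3225: x_0 = 3225^1667 mod 3335 = 1050. x_0 ∉ {1, 3334} and s = 1, so 3225 is a Miller–Rabin witness and 3335 is composite.
The smallest witness among the given bases is 13.

13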